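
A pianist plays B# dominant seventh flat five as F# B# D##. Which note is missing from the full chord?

B# dominant seventh flat five = B#, D##, F#, A#. The voicing lacks the 7th (minor 7th), A#.

A#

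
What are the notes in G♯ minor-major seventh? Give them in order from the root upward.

G# – B – D# – F##

G♯ minor-major seventh is a minor-major seventh built on G#.
G# — root
B — minor 3rd
D# — perfect 5th
F## — major 7th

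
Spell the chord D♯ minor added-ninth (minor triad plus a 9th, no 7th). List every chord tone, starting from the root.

D-sharp F-sharp A-sharp E-sharp

D♯ minor added-ninth is a minor added-ninth built on D-sharp.
Root: D-sharp
Minor 3rd (3rd): F-sharp
Perfect 5th (5th): A-sharp
Major 9th (9th): E-sharp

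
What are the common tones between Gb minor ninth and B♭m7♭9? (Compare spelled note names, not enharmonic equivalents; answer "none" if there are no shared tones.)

Db – Ab

Gb minor ninth = Gb, Bbb, Db, Fb, Ab.
B♭m7♭9 = Bb, Db, F, Ab, Cb.
Shared: Db, Ab.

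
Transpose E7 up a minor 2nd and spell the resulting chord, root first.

Transposed root: E → F (minor 2nd up). So we spell F dominant seventh:
Root: F
Major 3rd (3rd): A
Perfect 5th (5th): C
Minor 7th (7th): E♭

F – A – C – E♭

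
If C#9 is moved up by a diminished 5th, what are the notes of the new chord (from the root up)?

G – B – D – F – A

A diminished 5th up from C# is G, so the new chord is G dominant ninth.
root → G
3rd (major 3rd) → B
5th (perfect 5th) → D
7th (minor 7th) → F
9th (major 9th) → A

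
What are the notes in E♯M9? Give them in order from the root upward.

E# – G## – B# – D## – F##

E♯M9: major ninth on E#.
Root: E#
Major 3rd (3rd): G##
Perfect 5th (5th): B#
Major 7th (7th): D##
Major 9th (9th): F##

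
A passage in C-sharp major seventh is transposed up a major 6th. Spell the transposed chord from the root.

A major 6th up from C♯ is A♯, so the new chord is A♯ major seventh.
Root: A♯
Major 3rd (3rd): C𝄪
Perfect 5th (5th): E♯
Major 7th (7th): G𝄪

A♯  C𝄪  E♯  G𝄪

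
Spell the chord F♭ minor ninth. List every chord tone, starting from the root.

F♭ minor ninth is a minor ninth built on F-flat.
F-flat — root
A-double-flat — minor 3rd
C-flat — perfect 5th
E-double-flat — minor 7th
G-flat — major 9th

F-flat – A-double-flat – C-flat – E-double-flat – G-flat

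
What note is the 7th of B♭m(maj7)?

A

B♭m(maj7) is built on Bb; its 7th is a major 7th above the root.
A seventh above B uses the letter A, and the major 7th above Bb is A.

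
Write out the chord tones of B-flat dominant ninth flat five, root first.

Bb, D, Fb, Ab, C

B-flat dominant ninth flat five is a dominant ninth flat five built on Bb.
root → Bb
3rd (major 3rd) → D
5th (diminished 5th) → Fb
7th (minor 7th) → Ab
9th (major 9th) → C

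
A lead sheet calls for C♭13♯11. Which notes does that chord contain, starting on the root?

C♭ E♭ G♭ B𝄫 D♭ F A♭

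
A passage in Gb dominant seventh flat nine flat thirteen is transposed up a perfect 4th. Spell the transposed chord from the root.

G-flat up a perfect 4th → C-flat. New chord: C-flat dominant seventh flat nine flat thirteen.
root → C-flat
3rd (major 3rd) → E-flat
5th (perfect 5th) → G-flat
7th (minor 7th) → B-double-flat
9th (minor 9th) → D-double-flat
13th (minor 13th) → A-double-flat

C-flat – E-flat – G-flat – B-double-flat – D-double-flat – A-double-flat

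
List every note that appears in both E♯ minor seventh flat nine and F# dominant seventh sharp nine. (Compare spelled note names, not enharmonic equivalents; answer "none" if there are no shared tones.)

E♯ minor seventh flat nine: E# G# B# D# F#
F# dominant seventh sharp nine: F# A# C# E G##
Common to both → F#.

F#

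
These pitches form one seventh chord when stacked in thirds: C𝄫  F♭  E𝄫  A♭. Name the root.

F♭

Stacking in thirds gives F♭ – A♭ – C𝄫 – E𝄫, so F♭ is the root — F♭ dominant seventh flat five.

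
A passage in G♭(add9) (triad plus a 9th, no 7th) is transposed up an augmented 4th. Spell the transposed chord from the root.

C E G D

G♭ up an augmented 4th → C. New chord: C added-ninth.
Root: C
Major 3rd (3rd): E
Perfect 5th (5th): G
Major 9th (9th): D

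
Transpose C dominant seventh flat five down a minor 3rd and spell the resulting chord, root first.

Transposed root: C → A (minor 3rd down). So we spell A dominant seventh flat five:
- root: A
- major 3rd: C#
- diminished 5th: Eb
- minor 7th: G

A – C# – Eb – G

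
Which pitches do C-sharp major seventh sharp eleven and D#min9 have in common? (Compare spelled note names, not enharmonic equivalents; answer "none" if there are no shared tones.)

C#  E#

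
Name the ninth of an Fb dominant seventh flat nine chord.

Gbb

Fb dominant seventh flat nine is built on Fb; its 9th is a minor 9th above the root.
A second above F uses the letter G, and the minor 9th above Fb is Gbb.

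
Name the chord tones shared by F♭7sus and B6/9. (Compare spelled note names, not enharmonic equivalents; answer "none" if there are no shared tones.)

F♭7sus = F♭, B𝄫, C♭, E𝄫.
B6/9 = B, D♯, F♯, G♯, C♯.
Shared: none.

none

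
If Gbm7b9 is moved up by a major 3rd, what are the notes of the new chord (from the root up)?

A major 3rd up from Gb is Bb, so the new chord is Bb minor seventh flat nine.
- root: Bb
- minor 3rd: Db
- perfect 5th: F
- minor 7th: Ab
- minor 9th: Cb

Bb, Db, F, Ab, Cb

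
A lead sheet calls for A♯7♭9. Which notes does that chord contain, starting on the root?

A♯ C𝄪 E♯ G♯ B

Root A♯, quality dominant seventh flat nine:
Root: A♯
Major 3rd (3rd): C𝄪
Perfect 5th (5th): E♯
Minor 7th (7th): G♯
Minor 9th (9th): B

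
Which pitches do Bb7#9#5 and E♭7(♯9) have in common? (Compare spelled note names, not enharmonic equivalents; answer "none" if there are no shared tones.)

Bb F#

Bb7#9#5: Bb D F# Ab C#
E♭7(♯9): Eb G Bb Db F#
Common to both → Bb, F#.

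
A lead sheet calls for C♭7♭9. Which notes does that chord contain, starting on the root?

C♭7♭9 is a dominant seventh flat nine built on Cb.
Cb — root
Eb — major 3rd
Gb — perfect 5th
Bbb — minor 7th
Dbb — minor 9th

Cb, Eb, Gb, Bbb, Dbb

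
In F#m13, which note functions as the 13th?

F#m13 is built on F#; its 13th is a major 13th above the root.
A sixth above F uses the letter D, and the major 13th above F# is D#.

D#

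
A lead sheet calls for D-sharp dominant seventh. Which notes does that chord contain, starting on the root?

D# – F## – A# – C#

D-sharp dominant seventh is a dominant seventh built on D#.
- root: D#
- major 3rd: F##
- perfect 5th: A#
- minor 7th: C#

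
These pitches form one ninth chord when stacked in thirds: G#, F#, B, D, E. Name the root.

E

Arranged so that each adjacent pair is a third by letter name: E – G# – B – D – F#.
The bottom of that stack, E, is the root (this is E dominant ninth).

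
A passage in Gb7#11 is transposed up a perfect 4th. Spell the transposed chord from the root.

Transposed root: Gb → Cb (perfect 4th up). So we spell Cb dominant seventh sharp eleven:
Root: Cb
Major 3rd (3rd): Eb
Perfect 5th (5th): Gb
Minor 7th (7th): Bbb
Augmented 11th (11th): F

Cb, Eb, Gb, Bbb, F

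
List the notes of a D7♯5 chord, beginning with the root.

D7♯5: augmented seventh on D.
D — root
F# — major 3rd
A# — augmented 5th
C — minor 7th

D, F#, A#, C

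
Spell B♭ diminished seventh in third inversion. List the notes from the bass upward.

A-double-flat, B-flat, D-flat, F-flat

B♭ diminished seventh = B-flat–D-flat–F-flat–A-double-flat; third inversion → seventh (A-double-flat) lowest.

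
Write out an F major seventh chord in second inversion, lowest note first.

C, E, F, A

F major seventh = F–A–C–E; second inversion → fifth (C) lowest.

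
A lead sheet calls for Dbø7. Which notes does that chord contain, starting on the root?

D♭ F♭ A𝄫 C♭

Dbø7 is a half-diminished seventh built on D♭.
- root: D♭
- minor 3rd: F♭
- diminished 5th: A𝄫
- minor 7th: C♭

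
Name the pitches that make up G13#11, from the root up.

G, B, D, F, A, C#, E

G13#11 is a dominant thirteenth sharp eleven built on G.
root → G
3rd (major 3rd) → B
5th (perfect 5th) → D
7th (minor 7th) → F
9th (major 9th) → A
11th (augmented 11th) → C#
13th (major 13th) → E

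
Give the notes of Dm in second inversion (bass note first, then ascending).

A, D, F

In root position, Dm is D–F–A.
Second inversion puts the fifth (A) in the bass.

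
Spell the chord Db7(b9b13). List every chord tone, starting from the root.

Db7(b9b13): dominant seventh flat nine flat thirteen on Db.
Root: Db
Major 3rd (3rd): F
Perfect 5th (5th): Ab
Minor 7th (7th): Cb
Minor 9th (9th): Ebb
Minor 13th (13th): Bbb

Db – F – Ab – Cb – Ebb – Bbb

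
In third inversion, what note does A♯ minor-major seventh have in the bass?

G##

A♯ minor-major seventh in root position is A#–C#–E#–G##.
Third inversion places the seventh in the bass, which is G##.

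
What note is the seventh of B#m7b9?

A#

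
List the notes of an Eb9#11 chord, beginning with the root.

Eb G Bb Db F A

Eb9#11: dominant ninth sharp eleven on Eb.
Root: Eb
Major 3rd (3rd): G
Perfect 5th (5th): Bb
Minor 7th (7th): Db
Major 9th (9th): F
Augmented 11th (11th): A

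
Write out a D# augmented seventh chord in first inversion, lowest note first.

F## A## C# D#

In root position, D# augmented seventh is D#–F##–A##–C#.
First inversion puts the third (F##) in the bass.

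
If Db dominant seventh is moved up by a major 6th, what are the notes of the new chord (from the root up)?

B-flat  D  F  A-flat

D-flat up a major 6th → B-flat. New chord: B-flat dominant seventh.
root → B-flat
3rd (major 3rd) → D
5th (perfect 5th) → F
7th (minor 7th) → A-flat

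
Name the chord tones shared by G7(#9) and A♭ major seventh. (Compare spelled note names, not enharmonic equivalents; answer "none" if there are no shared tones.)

G

G7(#9): G B D F A♯
A♭ major seventh: A♭ C E♭ G
Common to both → G.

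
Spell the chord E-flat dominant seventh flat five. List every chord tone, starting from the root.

E-flat G B-double-flat D-flat

Root E-flat, quality dominant seventh flat five:
Root: E-flat
Major 3rd (3rd): G
Diminished 5th (5th): B-double-flat
Minor 7th (7th): D-flat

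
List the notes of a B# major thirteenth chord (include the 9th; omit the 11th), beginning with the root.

B-sharp, D-double-sharp, F-double-sharp, A-double-sharp, C-double-sharp, G-double-sharp

B# major thirteenth is a major thirteenth built on B-sharp.
root → B-sharp
3rd (major 3rd) → D-double-sharp
5th (perfect 5th) → F-double-sharp
7th (major 7th) → A-double-sharp
9th (major 9th) → C-double-sharp
13th (major 13th) → G-double-sharp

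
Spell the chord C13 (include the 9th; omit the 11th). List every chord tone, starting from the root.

C13 is a dominant thirteenth built on C.
C — root
E — major 3rd
G — perfect 5th
B♭ — minor 7th
D — major 9th
A — major 13th

C  E  G  B♭  D  A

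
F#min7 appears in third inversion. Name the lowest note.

E

F#min7 = F#–A–C#–E. Third inversion → seventh in the bass = E.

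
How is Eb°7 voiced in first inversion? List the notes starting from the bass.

G♭, B𝄫, D𝄫, E♭

In root position, Eb°7 is E♭–G♭–B𝄫–D𝄫.
First inversion puts the third (G♭) in the bass.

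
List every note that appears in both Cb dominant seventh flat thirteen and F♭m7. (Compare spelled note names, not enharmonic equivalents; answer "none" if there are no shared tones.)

Cb Abb

Cb dominant seventh flat thirteen = Cb, Eb, Gb, Bbb, Abb.
F♭m7 = Fb, Abb, Cb, Ebb.
Shared: Cb, Abb.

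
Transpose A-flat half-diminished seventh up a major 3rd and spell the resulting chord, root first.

C E-flat G-flat B-flat

A major 3rd up from A-flat is C, so the new chord is C half-diminished seventh.
C — root
E-flat — minor 3rd
G-flat — diminished 5th
B-flat — minor 7th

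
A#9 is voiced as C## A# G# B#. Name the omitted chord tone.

E#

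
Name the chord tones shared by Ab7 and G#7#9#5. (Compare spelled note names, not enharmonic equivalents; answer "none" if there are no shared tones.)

none

Ab7 = Ab, C, Eb, Gb.
G#7#9#5 = G#, B#, D##, F#, A##.
Shared: none.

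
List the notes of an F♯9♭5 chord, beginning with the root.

F♯  A♯  C  E  G♯

F♯9♭5: dominant ninth flat five on F♯.
root → F♯
3rd (major 3rd) → A♯
5th (diminished 5th) → C
7th (minor 7th) → E
9th (major 9th) → G♯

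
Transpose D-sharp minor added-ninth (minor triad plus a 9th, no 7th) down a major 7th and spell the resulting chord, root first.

E  G  B  F#

A major 7th down from D# is E, so the new chord is E minor added-ninth.
- root: E
- minor 3rd: G
- perfect 5th: B
- major 9th: F#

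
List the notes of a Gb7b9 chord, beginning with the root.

Gb – Bb – Db – Fb – Abb

Gb7b9 is a dominant seventh flat nine built on Gb.
Root: Gb
Major 3rd (3rd): Bb
Perfect 5th (5th): Db
Minor 7th (7th): Fb
Minor 9th (9th): Abb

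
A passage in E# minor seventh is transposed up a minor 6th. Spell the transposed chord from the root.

C#, E, G#, B

E# up a minor 6th → C#. New chord: C# minor seventh.
root → C#
3rd (minor 3rd) → E
5th (perfect 5th) → G#
7th (minor 7th) → B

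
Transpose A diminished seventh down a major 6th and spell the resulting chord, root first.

C, Eb, Gb, Bbb

Transposed root: A → C (major 6th down). So we spell C diminished seventh:
Root: C
Minor 3rd (3rd): Eb
Diminished 5th (5th): Gb
Diminished 7th (7th): Bbb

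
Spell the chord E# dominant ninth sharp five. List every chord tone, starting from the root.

E# dominant ninth sharp five: dominant ninth sharp five on E♯.
Root: E♯
Major 3rd (3rd): G𝄪
Augmented 5th (5th): B𝄪
Minor 7th (7th): D♯
Major 9th (9th): F𝄪

E♯ – G𝄪 – B𝄪 – D♯ – F𝄪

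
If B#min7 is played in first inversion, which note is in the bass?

D#

B#min7 = B#–D#–F##–A#. First inversion → third in the bass = D#.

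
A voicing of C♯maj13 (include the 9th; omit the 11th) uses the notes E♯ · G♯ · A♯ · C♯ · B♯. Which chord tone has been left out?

C♯maj13 = C♯, E♯, G♯, B♯, D♯, A♯. The voicing lacks the 9th (major 9th), D♯.

D♯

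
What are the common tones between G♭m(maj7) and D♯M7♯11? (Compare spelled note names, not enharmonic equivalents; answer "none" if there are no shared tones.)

G♭m(maj7) = Gb, Bbb, Db, F.
D♯M7♯11 = D#, F##, A#, C##, G##.
Shared: none.

none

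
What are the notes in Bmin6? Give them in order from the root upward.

Root B, quality minor sixth:
- root: B
- minor 3rd: D
- perfect 5th: F#
- major 6th: G#

B – D – F# – G#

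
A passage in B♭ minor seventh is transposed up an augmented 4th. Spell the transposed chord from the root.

E – G – B – D

Bb up an augmented 4th → E. New chord: E minor seventh.
Root: E
Minor 3rd (3rd): G
Perfect 5th (5th): B
Minor 7th (7th): D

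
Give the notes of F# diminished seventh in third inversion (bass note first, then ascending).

F# diminished seventh = F-sharp–A–C–E-flat; third inversion → seventh (E-flat) lowest.

E-flat  F-sharp  A  C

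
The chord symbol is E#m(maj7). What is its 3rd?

G♯

Root of E#m(maj7) = E♯. The 3rd is a minor 3rd: E♯ up a minor 3rd → G♯.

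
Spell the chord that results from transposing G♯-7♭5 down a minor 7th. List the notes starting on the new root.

G# down a minor 7th → A#. New chord: A# half-diminished seventh.
root → A#
3rd (minor 3rd) → C#
5th (diminished 5th) → E
7th (minor 7th) → G#

A#  C#  E  G#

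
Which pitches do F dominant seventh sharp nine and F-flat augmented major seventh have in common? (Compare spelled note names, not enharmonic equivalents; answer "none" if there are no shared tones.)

C – E-flat

F dominant seventh sharp nine = F, A, C, E-flat, G-sharp.
F-flat augmented major seventh = F-flat, A-flat, C, E-flat.
Shared: C, E-flat.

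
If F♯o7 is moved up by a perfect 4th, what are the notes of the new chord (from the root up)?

A perfect 4th up from F♯ is B, so the new chord is B diminished seventh.
- root: B
- minor 3rd: D
- diminished 5th: F
- diminished 7th: A♭

B, D, F, A♭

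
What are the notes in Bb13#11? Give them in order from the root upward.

Bb, D, F, Ab, C, E, G

Bb13#11: dominant thirteenth sharp eleven on Bb.
root → Bb
3rd (major 3rd) → D
5th (perfect 5th) → F
7th (minor 7th) → Ab
9th (major 9th) → C
11th (augmented 11th) → E
13th (major 13th) → G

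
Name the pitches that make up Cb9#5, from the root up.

Cb9#5: dominant ninth sharp five on Cb.
Root: Cb
Major 3rd (3rd): Eb
Augmented 5th (5th): G
Minor 7th (7th): Bbb
Major 9th (9th): Db

Cb – Eb – G – Bbb – Db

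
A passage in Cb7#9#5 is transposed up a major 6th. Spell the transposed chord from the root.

Transposed root: C♭ → A♭ (major 6th up). So we spell A♭ dominant seventh sharp nine sharp five:
- root: A♭
- major 3rd: C
- augmented 5th: E
- minor 7th: G♭
- augmented 9th: B

A♭ C E G♭ B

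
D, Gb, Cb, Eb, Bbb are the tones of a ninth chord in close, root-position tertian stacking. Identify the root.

Cb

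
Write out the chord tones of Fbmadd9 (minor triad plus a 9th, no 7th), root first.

Fbmadd9 is a minor added-ninth built on F♭.
Root: F♭
Minor 3rd (3rd): A𝄫
Perfect 5th (5th): C♭
Major 9th (9th): G♭

F♭, A𝄫, C♭, G♭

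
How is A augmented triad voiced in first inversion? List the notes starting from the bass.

C# E# A

A augmented triad = A–C#–E#; first inversion → third (C#) lowest.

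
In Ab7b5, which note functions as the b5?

Ab7b5 is built on Ab; its 5th is a diminished 5th above the root.
A fifth above A uses the letter E, and the diminished 5th above Ab is Ebb.

Ebb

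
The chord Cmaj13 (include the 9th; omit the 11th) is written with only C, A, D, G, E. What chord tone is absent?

B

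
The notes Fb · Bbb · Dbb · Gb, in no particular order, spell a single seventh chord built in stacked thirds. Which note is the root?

Gb

Stacking in thirds gives Gb – Bbb – Dbb – Fb, so Gb is the root — Gb half-diminished seventh.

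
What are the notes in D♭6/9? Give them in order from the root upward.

D♭6/9 is a six-nine built on Db.
- root: Db
- major 3rd: F
- perfect 5th: Ab
- major 6th: Bb
- major 9th: Eb

Db, F, Ab, Bb, Eb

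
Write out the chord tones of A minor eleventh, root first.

A – C – E – G – B – D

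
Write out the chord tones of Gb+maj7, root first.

Gb, Bb, D, F

Gb+maj7 is an augmented major seventh built on Gb.
Root: Gb
Major 3rd (3rd): Bb
Augmented 5th (5th): D
Major 7th (7th): F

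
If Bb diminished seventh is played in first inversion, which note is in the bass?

Bb diminished seventh = Bb–Db–Fb–Abb. First inversion → third in the bass = Db.

Db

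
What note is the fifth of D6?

A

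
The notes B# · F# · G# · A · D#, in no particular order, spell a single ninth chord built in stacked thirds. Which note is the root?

Stacking in thirds gives G# – B# – D# – F# – A, so G# is the root — G# dominant seventh flat nine.

G#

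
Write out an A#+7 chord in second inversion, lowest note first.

E𝄪 G♯ A♯ C𝄪

In root position, A#+7 is A♯–C𝄪–E𝄪–G♯.
Second inversion puts the fifth (E𝄪) in the bass.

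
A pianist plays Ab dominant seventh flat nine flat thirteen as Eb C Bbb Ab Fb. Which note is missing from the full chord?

Gb

The full Ab dominant seventh flat nine flat thirteen chord is Ab, C, Eb, Gb, Bbb, Fb.
Comparing with the voicing, the minor 7th (7th) — Gb — is absent.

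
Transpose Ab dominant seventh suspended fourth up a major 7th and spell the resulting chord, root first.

A-flat up a major 7th → G. New chord: G dominant seventh suspended fourth.
- root: G
- perfect 4th: C
- perfect 5th: D
- minor 7th: F

G C D F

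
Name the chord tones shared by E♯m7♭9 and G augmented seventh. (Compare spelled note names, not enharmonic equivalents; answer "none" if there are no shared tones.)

D#

E♯m7♭9 = E#, G#, B#, D#, F#.
G augmented seventh = G, B, D#, F.
Shared: D#.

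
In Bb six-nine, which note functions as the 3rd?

D

Bb six-nine is built on B-flat; its 3rd is a major 3rd above the root.
A third above B uses the letter D, and the major 3rd above B-flat is D.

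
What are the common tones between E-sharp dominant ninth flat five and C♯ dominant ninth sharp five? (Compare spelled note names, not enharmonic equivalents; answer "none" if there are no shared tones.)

E-sharp dominant ninth flat five: E-sharp G-double-sharp B D-sharp F-double-sharp
C♯ dominant ninth sharp five: C-sharp E-sharp G-double-sharp B D-sharp
Common to both → E-sharp, G-double-sharp, B, D-sharp.

E-sharp – G-double-sharp – B – D-sharp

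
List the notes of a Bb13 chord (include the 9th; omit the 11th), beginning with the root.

Bb, D, F, Ab, C, G

Root Bb, quality dominant thirteenth:
root → Bb
3rd (major 3rd) → D
5th (perfect 5th) → F
7th (minor 7th) → Ab
9th (major 9th) → C
13th (major 13th) → G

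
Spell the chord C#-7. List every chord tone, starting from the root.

C♯, E, G♯, B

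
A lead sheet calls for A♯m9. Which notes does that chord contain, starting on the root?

A# – C# – E# – G# – B#

A♯m9: minor ninth on A#.
root → A#
3rd (minor 3rd) → C#
5th (perfect 5th) → E#
7th (minor 7th) → G#
9th (major 9th) → B#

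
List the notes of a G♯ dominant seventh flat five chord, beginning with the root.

Root G#, quality dominant seventh flat five:
G# — root
B# — major 3rd
D — diminished 5th
F# — minor 7th

G#  B#  D  F#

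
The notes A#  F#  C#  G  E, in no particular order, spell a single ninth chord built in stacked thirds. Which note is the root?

Stacking in thirds gives F# – A# – C# – E – G, so F# is the root — F# dominant seventh flat nine.

F#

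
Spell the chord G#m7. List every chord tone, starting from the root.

G#, B, D#, F#

G#m7: minor seventh on G#.
Root: G#
Minor 3rd (3rd): B
Perfect 5th (5th): D#
Minor 7th (7th): F#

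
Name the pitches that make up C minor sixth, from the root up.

C  Eb  G  A

C minor sixth is a minor sixth built on C.
C — root
Eb — minor 3rd
G — perfect 5th
A — major 6th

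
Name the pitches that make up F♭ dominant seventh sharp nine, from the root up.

Root Fb, quality dominant seventh sharp nine:
Root: Fb
Major 3rd (3rd): Ab
Perfect 5th (5th): Cb
Minor 7th (7th): Ebb
Augmented 9th (9th): G

Fb, Ab, Cb, Ebb, G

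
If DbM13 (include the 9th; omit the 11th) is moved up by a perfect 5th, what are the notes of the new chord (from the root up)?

Transposed root: Db → Ab (perfect 5th up). So we spell Ab major thirteenth:
Root: Ab
Major 3rd (3rd): C
Perfect 5th (5th): Eb
Major 7th (7th): G
Major 9th (9th): Bb
Major 13th (13th): F

Ab C Eb G Bb F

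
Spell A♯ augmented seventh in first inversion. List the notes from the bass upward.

A♯ augmented seventh = A-sharp–C-double-sharp–E-double-sharp–G-sharp; first inversion → third (C-double-sharp) lowest.

C-double-sharp E-double-sharp G-sharp A-sharp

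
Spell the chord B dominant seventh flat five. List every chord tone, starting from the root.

B dominant seventh flat five: dominant seventh flat five on B.
B — root
D-sharp — major 3rd
F — diminished 5th
A — minor 7th

B, D-sharp, F, A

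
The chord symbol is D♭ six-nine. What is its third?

F

Root of D♭ six-nine = D♭. The 3rd is a major 3rd: D♭ up a major 3rd → F.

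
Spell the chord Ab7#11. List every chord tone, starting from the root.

Ab, C, Eb, Gb, D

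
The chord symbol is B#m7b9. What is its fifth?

Root of B#m7b9 = B#. The 5th is a perfect 5th: B# up a perfect 5th → F##.

F##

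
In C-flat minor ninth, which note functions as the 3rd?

Root of C-flat minor ninth = C♭. The 3rd is a minor 3rd: C♭ up a minor 3rd → E𝄫.

E𝄫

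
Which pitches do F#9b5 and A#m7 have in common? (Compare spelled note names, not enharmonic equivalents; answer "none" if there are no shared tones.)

F#9b5 = F♯, A♯, C, E, G♯.
A#m7 = A♯, C♯, E♯, G♯.
Shared: A♯, G♯.

A♯ – G♯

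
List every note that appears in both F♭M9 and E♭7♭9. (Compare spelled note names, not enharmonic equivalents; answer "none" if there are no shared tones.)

F♭ E♭

F♭M9: F♭ A♭ C♭ E♭ G♭
E♭7♭9: E♭ G B♭ D♭ F♭
Common to both → F♭, E♭.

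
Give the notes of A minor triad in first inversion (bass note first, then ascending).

A minor triad = A–C–E; first inversion → third (C) lowest.

C E A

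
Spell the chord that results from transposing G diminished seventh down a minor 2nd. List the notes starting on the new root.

A minor 2nd down from G is F#, so the new chord is F# diminished seventh.
F# — root
A — minor 3rd
C — diminished 5th
Eb — diminished 7th

F# – A – C – Eb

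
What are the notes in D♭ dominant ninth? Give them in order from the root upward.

D-flat, F, A-flat, C-flat, E-flat

D♭ dominant ninth: dominant ninth on D-flat.
- root: D-flat
- major 3rd: F
- perfect 5th: A-flat
- minor 7th: C-flat
- major 9th: E-flat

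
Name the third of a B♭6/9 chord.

D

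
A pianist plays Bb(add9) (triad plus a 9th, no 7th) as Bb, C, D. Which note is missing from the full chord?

F

The full Bb(add9) chord is Bb, D, F, C.
Comparing with the voicing, the perfect 5th (5th) — F — is absent.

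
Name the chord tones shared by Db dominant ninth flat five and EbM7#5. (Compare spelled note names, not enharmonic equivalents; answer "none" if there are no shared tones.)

E♭

Db dominant ninth flat five = D♭, F, A𝄫, C♭, E♭.
EbM7#5 = E♭, G, B, D.
Shared: E♭.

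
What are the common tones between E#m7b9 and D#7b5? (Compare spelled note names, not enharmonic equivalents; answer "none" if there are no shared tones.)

D#

E#m7b9: E# G# B# D# F#
D#7b5: D# F## A C#
Common to both → D#.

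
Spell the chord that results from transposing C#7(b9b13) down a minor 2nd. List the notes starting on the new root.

B#, D##, F##, A#, C#, G#

C# down a minor 2nd → B#. New chord: B# dominant seventh flat nine flat thirteen.
- root: B#
- major 3rd: D##
- perfect 5th: F##
- minor 7th: A#
- minor 9th: C#
- minor 13th: G#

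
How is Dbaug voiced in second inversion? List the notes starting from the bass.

In root position, Dbaug is Db–F–A.
Second inversion puts the fifth (A) in the bass.

A  Db  F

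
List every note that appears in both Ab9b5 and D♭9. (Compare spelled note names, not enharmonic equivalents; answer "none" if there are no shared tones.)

Ab9b5 = A♭, C, E𝄫, G♭, B♭.
D♭9 = D♭, F, A♭, C♭, E♭.
Shared: A♭.

A♭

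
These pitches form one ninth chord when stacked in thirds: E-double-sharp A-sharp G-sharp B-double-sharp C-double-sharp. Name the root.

A-sharp

Stacking in thirds gives A-sharp – C-double-sharp – E-double-sharp – G-sharp – B-double-sharp, so A-sharp is the root — A-sharp dominant seventh sharp nine sharp five.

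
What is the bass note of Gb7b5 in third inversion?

Gb7b5 = Gb–Bb–Dbb–Fb. Third inversion → seventh in the bass = Fb.

Fb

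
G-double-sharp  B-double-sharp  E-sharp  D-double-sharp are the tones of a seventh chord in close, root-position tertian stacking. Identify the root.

Arranged so that each adjacent pair is a third by letter name: E-sharp – G-double-sharp – B-double-sharp – D-double-sharp.
The bottom of that stack, E-sharp, is the root (this is E-sharp augmented major seventh).

E-sharp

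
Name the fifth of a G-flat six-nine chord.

Db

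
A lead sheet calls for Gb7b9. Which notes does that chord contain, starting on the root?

Gb  Bb  Db  Fb  Abb

Root Gb, quality dominant seventh flat nine:
- root: Gb
- major 3rd: Bb
- perfect 5th: Db
- minor 7th: Fb
- minor 9th: Abb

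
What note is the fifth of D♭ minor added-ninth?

Root of D♭ minor added-ninth = Db. The 5th is a perfect 5th: Db up a perfect 5th → Ab.

Ab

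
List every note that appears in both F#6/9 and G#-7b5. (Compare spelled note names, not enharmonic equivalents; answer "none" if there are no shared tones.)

F#, G#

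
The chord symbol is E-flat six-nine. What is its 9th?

F

Root of E-flat six-nine = E-flat. The 9th is a major 9th: E-flat up a major 9th → F.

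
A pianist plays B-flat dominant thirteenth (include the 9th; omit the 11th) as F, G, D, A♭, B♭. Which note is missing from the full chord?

The full B-flat dominant thirteenth chord is B♭, D, F, A♭, C, G.
Comparing with the voicing, the major 9th (9th) — C — is absent.

C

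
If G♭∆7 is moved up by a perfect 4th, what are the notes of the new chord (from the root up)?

Transposed root: Gb → Cb (perfect 4th up). So we spell Cb major seventh:
Cb — root
Eb — major 3rd
Gb — perfect 5th
Bb — major 7th

Cb, Eb, Gb, Bb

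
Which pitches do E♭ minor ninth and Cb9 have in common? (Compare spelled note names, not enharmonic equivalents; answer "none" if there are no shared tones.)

E♭ minor ninth = Eb, Gb, Bb, Db, F.
Cb9 = Cb, Eb, Gb, Bbb, Db.
Shared: Eb, Gb, Db.

Eb, Gb, Db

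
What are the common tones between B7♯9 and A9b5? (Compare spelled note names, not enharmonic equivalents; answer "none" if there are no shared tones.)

B – A

B7♯9: B D# F# A C##
A9b5: A C# Eb G B
Common to both → B, A.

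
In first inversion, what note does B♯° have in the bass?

D#

B♯° = B#–D#–F#. First inversion → third in the bass = D#.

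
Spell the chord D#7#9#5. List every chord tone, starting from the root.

D#7#9#5: dominant seventh sharp nine sharp five on D#.
Root: D#
Major 3rd (3rd): F##
Augmented 5th (5th): A##
Minor 7th (7th): C#
Augmented 9th (9th): E##

D#, F##, A##, C#, E##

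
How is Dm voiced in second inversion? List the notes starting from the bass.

A D F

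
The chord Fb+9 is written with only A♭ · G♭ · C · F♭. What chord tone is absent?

Fb+9 = F♭, A♭, C, E𝄫, G♭. The voicing lacks the 7th (minor 7th), E𝄫.

E𝄫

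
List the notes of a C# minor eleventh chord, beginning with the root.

Root C-sharp, quality minor eleventh:
Root: C-sharp
Minor 3rd (3rd): E
Perfect 5th (5th): G-sharp
Minor 7th (7th): B
Major 9th (9th): D-sharp
Perfect 11th (11th): F-sharp

C-sharp, E, G-sharp, B, D-sharp, F-sharp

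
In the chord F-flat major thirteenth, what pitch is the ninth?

G-flat

F-flat major thirteenth is built on F-flat; its 9th is a major 9th above the root.
A second above F uses the letter G, and the major 9th above F-flat is G-flat.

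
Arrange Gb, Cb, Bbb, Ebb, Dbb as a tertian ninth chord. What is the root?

Cb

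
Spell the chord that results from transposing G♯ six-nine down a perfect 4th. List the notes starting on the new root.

A perfect 4th down from G-sharp is D-sharp, so the new chord is D-sharp six-nine.
root → D-sharp
3rd (major 3rd) → F-double-sharp
5th (perfect 5th) → A-sharp
6th (major 6th) → B-sharp
9th (major 9th) → E-sharp

D-sharp F-double-sharp A-sharp B-sharp E-sharp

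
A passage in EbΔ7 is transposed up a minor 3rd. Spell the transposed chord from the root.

Eb up a minor 3rd → Gb. New chord: Gb major seventh.
root → Gb
3rd (major 3rd) → Bb
5th (perfect 5th) → Db
7th (major 7th) → F

Gb, Bb, Db, F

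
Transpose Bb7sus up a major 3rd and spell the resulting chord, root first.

Transposed root: Bb → D (major 3rd up). So we spell D dominant seventh suspended fourth:
- root: D
- perfect 4th: G
- perfect 5th: A
- minor 7th: C

D – G – A – C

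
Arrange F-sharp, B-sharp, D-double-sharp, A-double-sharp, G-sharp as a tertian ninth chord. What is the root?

G-sharp

Arranged so that each adjacent pair is a third by letter name: G-sharp – B-sharp – D-double-sharp – F-sharp – A-double-sharp.
The bottom of that stack, G-sharp, is the root (this is G-sharp dominant seventh sharp nine sharp five).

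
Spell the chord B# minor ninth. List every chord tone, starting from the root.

B# D# F## A# C##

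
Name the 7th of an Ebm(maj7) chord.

D

Root of Ebm(maj7) = Eb. The 7th is a major 7th: Eb up a major 7th → D.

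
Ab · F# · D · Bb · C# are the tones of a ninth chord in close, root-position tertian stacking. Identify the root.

Bb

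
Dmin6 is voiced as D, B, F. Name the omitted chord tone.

A

Dmin6 = D, F, A, B. The voicing lacks the 5th (perfect 5th), A.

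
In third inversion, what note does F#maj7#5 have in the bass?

F#maj7#5 in root position is F#–A#–C##–E#.
Third inversion places the seventh in the bass, which is E#.

E#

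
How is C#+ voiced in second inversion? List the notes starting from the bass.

G## C# E#

In root position, C#+ is C#–E#–G##.
Second inversion puts the fifth (G##) in the bass.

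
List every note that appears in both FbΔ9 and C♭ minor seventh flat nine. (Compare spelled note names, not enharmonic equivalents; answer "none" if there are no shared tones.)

FbΔ9: Fb Ab Cb Eb Gb
C♭ minor seventh flat nine: Cb Ebb Gb Bbb Dbb
Common to both → Cb, Gb.

Cb, Gb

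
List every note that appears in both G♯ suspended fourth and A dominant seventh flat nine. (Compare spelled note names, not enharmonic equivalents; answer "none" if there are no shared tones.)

C-sharp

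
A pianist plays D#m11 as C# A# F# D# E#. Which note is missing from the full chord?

D#m11 = D#, F#, A#, C#, E#, G#. The voicing lacks the 11th (perfect 11th), G#.

G#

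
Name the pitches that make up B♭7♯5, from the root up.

Root B♭, quality augmented seventh:
- root: B♭
- major 3rd: D
- augmented 5th: F♯
- minor 7th: A♭

B♭, D, F♯, A♭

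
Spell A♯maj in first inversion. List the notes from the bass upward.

C## E# A#

A♯maj = A#–C##–E#; first inversion → third (C##) lowest.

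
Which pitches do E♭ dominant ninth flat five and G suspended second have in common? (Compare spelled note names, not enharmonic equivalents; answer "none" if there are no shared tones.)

G

E♭ dominant ninth flat five = E-flat, G, B-double-flat, D-flat, F.
G suspended second = G, A, D.
Shared: G.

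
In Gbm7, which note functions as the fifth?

Root of Gbm7 = Gb. The 5th is a perfect 5th: Gb up a perfect 5th → Db.

Db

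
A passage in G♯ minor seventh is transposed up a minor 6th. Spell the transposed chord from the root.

E G B D

G# up a minor 6th → E. New chord: E minor seventh.
E — root
G — minor 3rd
B — perfect 5th
D — minor 7th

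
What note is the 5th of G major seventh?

D

G major seventh is built on G; its 5th is a perfect 5th above the root.
A fifth above G uses the letter D, and the perfect 5th above G is D.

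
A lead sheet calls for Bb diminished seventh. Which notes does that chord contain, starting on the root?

B-flat, D-flat, F-flat, A-double-flat

Bb diminished seventh: diminished seventh on B-flat.
- root: B-flat
- minor 3rd: D-flat
- diminished 5th: F-flat
- diminished 7th: A-double-flat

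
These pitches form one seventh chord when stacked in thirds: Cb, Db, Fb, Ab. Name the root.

Db

Arranged so that each adjacent pair is a third by letter name: Db – Fb – Ab – Cb.
The bottom of that stack, Db, is the root (this is Db minor seventh).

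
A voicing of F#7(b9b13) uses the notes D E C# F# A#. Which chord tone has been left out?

G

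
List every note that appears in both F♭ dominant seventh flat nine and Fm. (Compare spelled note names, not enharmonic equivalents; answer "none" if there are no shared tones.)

F♭ dominant seventh flat nine: Fb Ab Cb Ebb Gbb
Fm: F Ab C
Common to both → Ab.

Ab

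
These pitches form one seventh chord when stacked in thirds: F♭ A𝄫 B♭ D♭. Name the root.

Arranged so that each adjacent pair is a third by letter name: B♭ – D♭ – F♭ – A𝄫.
The bottom of that stack, B♭, is the root (this is B♭ diminished seventh).

B♭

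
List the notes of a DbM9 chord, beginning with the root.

Db, F, Ab, C, Eb

DbM9: major ninth on Db.
- root: Db
- major 3rd: F
- perfect 5th: Ab
- major 7th: C
- major 9th: Eb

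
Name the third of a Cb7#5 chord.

Cb7#5 is built on Cb; its 3rd is a major 3rd above the root.
A third above C uses the letter E, and the major 3rd above Cb is Eb.

Eb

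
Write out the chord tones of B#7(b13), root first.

B#, D##, F##, A#, G#

B#7(b13): dominant seventh flat thirteen on B#.
- root: B#
- major 3rd: D##
- perfect 5th: F##
- minor 7th: A#
- minor 13th: G#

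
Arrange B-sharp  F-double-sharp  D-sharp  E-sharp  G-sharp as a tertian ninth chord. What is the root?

Stacking in thirds gives E-sharp – G-sharp – B-sharp – D-sharp – F-double-sharp, so E-sharp is the root — E-sharp minor ninth.

E-sharp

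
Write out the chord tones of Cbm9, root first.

Cb  Ebb  Gb  Bbb  Db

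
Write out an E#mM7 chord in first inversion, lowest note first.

G#  B#  D##  E#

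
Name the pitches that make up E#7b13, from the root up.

E♯ – G𝄪 – B♯ – D♯ – C♯

E#7b13 is a dominant seventh flat thirteen built on E♯.
E♯ — root
G𝄪 — major 3rd
B♯ — perfect 5th
D♯ — minor 7th
C♯ — minor 13th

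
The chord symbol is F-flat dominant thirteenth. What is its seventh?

F-flat dominant thirteenth is built on Fb; its 7th is a minor 7th above the root.
A seventh above F uses the letter E, and the minor 7th above Fb is Ebb.

Ebb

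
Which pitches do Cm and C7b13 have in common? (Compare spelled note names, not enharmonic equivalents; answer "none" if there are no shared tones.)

Cm: C Eb G
C7b13: C E G Bb Ab
Common to both → C, G.

C  G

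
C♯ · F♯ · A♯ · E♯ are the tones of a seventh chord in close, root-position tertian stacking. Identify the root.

F♯

Arranged so that each adjacent pair is a third by letter name: F♯ – A♯ – C♯ – E♯.
The bottom of that stack, F♯, is the root (this is F♯ major seventh).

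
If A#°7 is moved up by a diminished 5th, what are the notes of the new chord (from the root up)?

E G Bb Db

Transposed root: A# → E (diminished 5th up). So we spell E diminished seventh:
E — root
G — minor 3rd
Bb — diminished 5th
Db — diminished 7th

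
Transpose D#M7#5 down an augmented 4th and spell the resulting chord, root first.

An augmented 4th down from D♯ is A, so the new chord is A augmented major seventh.
root → A
3rd (major 3rd) → C♯
5th (augmented 5th) → E♯
7th (major 7th) → G♯

A  C♯  E♯  G♯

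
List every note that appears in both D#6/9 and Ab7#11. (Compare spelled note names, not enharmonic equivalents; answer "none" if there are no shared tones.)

none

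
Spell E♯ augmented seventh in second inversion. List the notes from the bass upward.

In root position, E♯ augmented seventh is E♯–G𝄪–B𝄪–D♯.
Second inversion puts the fifth (B𝄪) in the bass.

B𝄪, D♯, E♯, G𝄪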